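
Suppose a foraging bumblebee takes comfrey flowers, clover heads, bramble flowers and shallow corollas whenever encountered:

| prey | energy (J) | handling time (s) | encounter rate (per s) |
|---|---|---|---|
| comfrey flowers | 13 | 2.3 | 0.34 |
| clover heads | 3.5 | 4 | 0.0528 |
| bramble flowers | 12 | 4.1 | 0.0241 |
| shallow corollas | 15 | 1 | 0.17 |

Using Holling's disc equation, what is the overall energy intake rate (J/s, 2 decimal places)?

R = (0.34×13 + 0.0528×3.5 + 0.0241×12 + 0.17×15) / (1 + 0.34×2.3 + 0.0528×4 + 0.0241×4.1 + 0.17×1) = 7.444/2.262 = 3.291 J/s.

3.29 J/s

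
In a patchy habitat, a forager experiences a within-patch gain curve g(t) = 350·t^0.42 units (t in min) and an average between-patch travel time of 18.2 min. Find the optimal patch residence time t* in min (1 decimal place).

Optimal t* satisfies g'(t*) = g(t*)/(T + t*).
g'(t) = 0.42·350·t^-0.58. Setting 0.42·350·t^-0.58 = 350·t^0.42/(18.2+t) gives 0.42(18.2+t) = t, so 0.58·t = 0.42×18.2.
t* = 0.42×18.2/0.58 = 13.18 min.

13.2 min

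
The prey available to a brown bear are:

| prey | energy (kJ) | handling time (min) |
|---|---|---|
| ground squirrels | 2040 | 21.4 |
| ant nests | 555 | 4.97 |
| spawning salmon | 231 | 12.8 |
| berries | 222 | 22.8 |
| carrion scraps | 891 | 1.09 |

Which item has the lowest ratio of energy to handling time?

In descending order of E/h:
carrion scraps: 891/1.09 = 817 kJ/min
ant nests: 555/4.97 = 112 kJ/min
ground squirrels: 2040/21.4 = 95.3 kJ/min
spawning salmon: 231/12.8 = 18 kJ/min
berries: 222/22.8 = 9.74 kJ/min

berries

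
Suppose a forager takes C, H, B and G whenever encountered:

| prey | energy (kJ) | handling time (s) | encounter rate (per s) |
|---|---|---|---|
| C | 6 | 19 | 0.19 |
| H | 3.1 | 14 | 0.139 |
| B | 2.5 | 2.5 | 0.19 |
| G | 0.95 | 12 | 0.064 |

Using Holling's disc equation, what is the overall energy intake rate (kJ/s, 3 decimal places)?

R = Σλ_iE_i / (1 + Σλ_ih_i)
Numerator: 0.19×6 + 0.139×3.1 + 0.19×2.5 + 0.064×0.95 = 2.107
Denominator: 1 + 0.19×19 + 0.139×14 + 0.19×2.5 + 0.064×12 = 7.799
R = 2.107/7.799 = 0.2701 kJ/s

0.270 kJ/s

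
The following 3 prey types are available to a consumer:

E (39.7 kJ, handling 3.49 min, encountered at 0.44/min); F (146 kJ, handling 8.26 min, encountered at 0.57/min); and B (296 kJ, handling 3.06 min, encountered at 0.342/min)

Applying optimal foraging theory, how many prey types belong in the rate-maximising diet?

1

Profitabilities (E/h, kJ/min): B 96.7, F 17.7, E 11.4. Add prey in this order while the next type's profitability exceeds the intake rate on those already taken.
Rate on top 1: 49.47. F: 17.7 < 49.47 → exclude; stop.
Optimal diet: B — 1 of 3 types.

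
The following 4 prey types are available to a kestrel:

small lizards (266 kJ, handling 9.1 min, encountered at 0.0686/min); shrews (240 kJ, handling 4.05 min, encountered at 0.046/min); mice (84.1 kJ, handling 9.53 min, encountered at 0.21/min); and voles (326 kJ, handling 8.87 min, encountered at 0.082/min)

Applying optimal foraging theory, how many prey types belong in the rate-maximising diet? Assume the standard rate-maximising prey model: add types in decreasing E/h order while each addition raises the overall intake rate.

3

Rank by E/h (kJ/min): shrews 59.3, voles 36.8, small lizards 29.2, mice 8.82. Include each in turn until the next type's E/h falls below the running intake rate.
Rate on top 1: 9.306. voles: 36.8 > 9.306 → include.
Rate on top 2: 19.74. small lizards: 29.2 > 19.74 → include.
Rate on top 3: 22.07. mice: 8.82 < 22.07 → exclude; stop.
Optimal diet: shrews, voles, small lizards — 3 of 4 types.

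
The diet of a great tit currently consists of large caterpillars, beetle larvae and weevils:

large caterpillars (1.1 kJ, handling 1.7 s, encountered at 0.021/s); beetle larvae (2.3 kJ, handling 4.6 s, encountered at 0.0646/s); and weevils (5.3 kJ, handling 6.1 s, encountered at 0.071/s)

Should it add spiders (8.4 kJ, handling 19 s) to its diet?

Yes

Intake rate on the current diet: R = (0.021×1.1 + 0.0646×2.3 + 0.071×5.3) / (1 + 0.021×1.7 + 0.0646×4.6 + 0.071×6.1) = 0.548/1.766 = 0.3103 kJ/s.
spiders: E/h = 8.4/19 = 0.4421 kJ/s.
0.4421 > 0.3103, so adding spiders raises the average — include it.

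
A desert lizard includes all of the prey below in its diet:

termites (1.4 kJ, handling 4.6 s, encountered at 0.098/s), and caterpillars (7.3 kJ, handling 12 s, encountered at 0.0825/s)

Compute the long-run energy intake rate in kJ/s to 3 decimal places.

Energy encountered per unit search time: 0.098×1.4 + 0.0825×7.3 = 0.7395 kJ/s.
Handling time per unit search time: 0.098×4.6 + 0.0825×12 = 1.441.
Rate = 0.7395/(1 + 1.441) = 0.303 kJ/s.

0.303 kJ/s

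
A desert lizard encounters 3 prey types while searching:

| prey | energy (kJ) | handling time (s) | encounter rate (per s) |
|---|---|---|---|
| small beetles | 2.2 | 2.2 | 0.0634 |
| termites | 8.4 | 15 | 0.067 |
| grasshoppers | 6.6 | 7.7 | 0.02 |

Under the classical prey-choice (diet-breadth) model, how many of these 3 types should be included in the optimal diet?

E/h in descending order: small beetles 1, grasshoppers 0.857, termites 0.56 kJ/s. The optimal diet is the largest prefix of this list for which every included type satisfies E_i/h_i > R on the types above it.
Rate on top 1: 0.1224. grasshoppers: 0.857 > 0.1224 → include.
Rate on top 2: 0.2099. termites: 0.56 > 0.2099 → include.
Optimal diet: small beetles, grasshoppers, termites — 3 of 3 types.

3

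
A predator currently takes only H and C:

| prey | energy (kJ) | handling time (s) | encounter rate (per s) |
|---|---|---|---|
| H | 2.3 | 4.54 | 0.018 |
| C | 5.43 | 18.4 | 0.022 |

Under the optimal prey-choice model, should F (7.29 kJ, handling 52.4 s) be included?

Yes

On H and C alone, R = ΣλE/(1+Σλh) = 0.1609/1.487 = 0.1082 kJ/s.
Profitability of F: 7.29/52.4 = 0.1391 kJ/s.
0.1391 > 0.1082, so adding F raises the average — include it.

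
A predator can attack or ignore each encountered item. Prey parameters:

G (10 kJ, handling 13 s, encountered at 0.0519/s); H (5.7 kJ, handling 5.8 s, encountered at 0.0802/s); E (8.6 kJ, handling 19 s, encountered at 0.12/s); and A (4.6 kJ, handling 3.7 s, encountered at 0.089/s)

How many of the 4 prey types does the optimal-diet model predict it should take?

3

Rank by E/h (kJ/s): A 1.24, H 0.983, G 0.769, E 0.453. Include each in turn until the next type's E/h falls below the running intake rate.
Rate on top 1: 0.308. H: 0.983 > 0.308 → include.
Rate on top 2: 0.4829. G: 0.769 > 0.4829 → include.
Rate on top 3: 0.5611. E: 0.453 < 0.5611 → exclude; stop.
Optimal diet: A, H, G — 3 of 4 types.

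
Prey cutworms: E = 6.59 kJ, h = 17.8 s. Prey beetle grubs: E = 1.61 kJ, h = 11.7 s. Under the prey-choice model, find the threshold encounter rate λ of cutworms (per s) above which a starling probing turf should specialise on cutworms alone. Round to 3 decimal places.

At the threshold, the rate on cutworms alone equals the profitability of beetle grubs: λ·6.59/(1 + λ·17.8) = 1.61/11.7 = 0.1376.
Rearranging, λ(6.59 − 0.1376×17.8) = 0.1376, so λ = 0.1376/4.141 = 0.03323 per s.

0.033 per s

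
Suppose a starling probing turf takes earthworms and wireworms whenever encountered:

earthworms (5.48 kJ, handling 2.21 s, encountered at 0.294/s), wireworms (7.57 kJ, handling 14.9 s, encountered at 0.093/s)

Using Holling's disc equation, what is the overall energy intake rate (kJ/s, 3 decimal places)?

R = Σλ_iE_i / (1 + Σλ_ih_i)
Numerator: 0.294×5.48 + 0.093×7.57 = 2.315
Denominator: 1 + 0.294×2.21 + 0.093×14.9 = 3.035
R = 2.315/3.035 = 0.7627 kJ/s

0.763 kJ/s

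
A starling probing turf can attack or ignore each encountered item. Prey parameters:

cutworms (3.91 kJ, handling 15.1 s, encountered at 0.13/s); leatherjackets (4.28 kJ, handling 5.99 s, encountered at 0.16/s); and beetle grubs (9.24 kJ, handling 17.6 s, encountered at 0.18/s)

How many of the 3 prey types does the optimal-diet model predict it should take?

E/h in descending order: leatherjackets 0.715, beetle grubs 0.525, cutworms 0.259 kJ/s. The optimal diet is the largest prefix of this list for which every included type satisfies E_i/h_i > R on the types above it.
Rate on top 1: 0.3497. beetle grubs: 0.525 > 0.3497 → include.
Rate on top 2: 0.458. cutworms: 0.259 < 0.458 → exclude; stop.
Optimal diet: leatherjackets, beetle grubs — 2 of 3 types.

2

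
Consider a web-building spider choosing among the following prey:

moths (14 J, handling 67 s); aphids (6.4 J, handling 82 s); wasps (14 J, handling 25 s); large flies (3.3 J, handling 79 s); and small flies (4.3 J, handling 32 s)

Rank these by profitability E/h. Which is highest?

wasps

In descending order of E/h:
wasps: 14/25 = 0.56 J/s
moths: 14/67 = 0.209 J/s
small flies: 4.3/32 = 0.134 J/s
aphids: 6.4/82 = 0.078 J/s
large flies: 3.3/79 = 0.0418 J/s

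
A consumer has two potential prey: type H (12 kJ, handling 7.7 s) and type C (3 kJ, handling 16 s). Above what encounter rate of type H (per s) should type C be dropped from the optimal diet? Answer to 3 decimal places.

0.018 per s

Drop type C once their profitability E₂/h₂ falls below the rate achievable on type H alone: E₂/h₂ = λE₁/(1 + λh₁).
Solve for λ: λE₁h₂ = E₂(1 + λh₁) → λ(E₁h₂ − E₂h₁) = E₂ → λ = E₂/(E₁h₂ − E₂h₁).
λ = 3/(12×16 − 3×7.7) = 3/168.9 = 0.01776 per s.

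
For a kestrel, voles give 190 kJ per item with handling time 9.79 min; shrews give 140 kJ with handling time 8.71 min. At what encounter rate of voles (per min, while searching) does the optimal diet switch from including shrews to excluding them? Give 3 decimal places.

The zero-one rule: include shrews iff E₂/h₂ > λE₁/(1+λh₁). Equality gives the switch point.
λE₁h₂ = E₂ + λE₂h₁ ⇒ λ = E₂/(E₁h₂ − E₂h₁) = 140/(1655 − 1371) = 0.4924 per min.

0.492 per min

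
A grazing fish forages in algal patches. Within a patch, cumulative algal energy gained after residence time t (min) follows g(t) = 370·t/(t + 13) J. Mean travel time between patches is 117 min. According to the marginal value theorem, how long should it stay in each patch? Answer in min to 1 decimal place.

39.0 min

By the marginal value theorem, leave when the instantaneous gain rate g'(t) equals the habitat-wide average g(t)/(T + t).
g'(t) = 370·13/(t + 13)². Setting 370·13/(t+13)² = 370t/[(t+13)(117+t)] gives 13(117+t) = t(t+13), so t² = 13×117 = 1521.
t* = √1521 = 39 min.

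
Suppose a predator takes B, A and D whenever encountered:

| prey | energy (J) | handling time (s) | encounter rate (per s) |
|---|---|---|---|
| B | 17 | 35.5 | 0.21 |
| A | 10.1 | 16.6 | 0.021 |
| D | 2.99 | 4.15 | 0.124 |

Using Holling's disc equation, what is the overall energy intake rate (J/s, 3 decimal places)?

0.446 J/s

Energy encountered per unit search time: 0.21×17 + 0.021×10.1 + 0.124×2.99 = 4.153 J/s.
Handling time per unit search time: 0.21×35.5 + 0.021×16.6 + 0.124×4.15 = 8.318.
Rate = 4.153/(1 + 8.318) = 0.4457 J/s.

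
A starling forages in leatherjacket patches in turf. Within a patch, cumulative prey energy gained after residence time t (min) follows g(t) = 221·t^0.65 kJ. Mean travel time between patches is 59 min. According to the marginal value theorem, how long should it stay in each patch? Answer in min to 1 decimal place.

Optimal t* satisfies g'(t*) = g(t*)/(T + t*).
g'(t) = 0.65·221·t^-0.35. Setting 0.65·221·t^-0.35 = 221·t^0.65/(59+t) gives 0.65(59+t) = t, so 0.35·t = 0.65×59.
t* = 0.65×59/0.35 = 109.6 min.

109.6 min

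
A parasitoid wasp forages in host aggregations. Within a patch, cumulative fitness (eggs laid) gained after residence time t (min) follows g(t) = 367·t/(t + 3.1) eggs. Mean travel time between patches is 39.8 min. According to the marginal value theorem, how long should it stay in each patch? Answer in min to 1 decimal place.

By the marginal value theorem, leave when the instantaneous gain rate g'(t) equals the habitat-wide average g(t)/(T + t).
g'(t) = 367·3.1/(t + 3.1)². Setting 367·3.1/(t+3.1)² = 367t/[(t+3.1)(39.8+t)] gives 3.1(39.8+t) = t(t+3.1), so t² = 3.1×39.8 = 123.4.
t* = √123.4 = 11.11 min.

11.1 min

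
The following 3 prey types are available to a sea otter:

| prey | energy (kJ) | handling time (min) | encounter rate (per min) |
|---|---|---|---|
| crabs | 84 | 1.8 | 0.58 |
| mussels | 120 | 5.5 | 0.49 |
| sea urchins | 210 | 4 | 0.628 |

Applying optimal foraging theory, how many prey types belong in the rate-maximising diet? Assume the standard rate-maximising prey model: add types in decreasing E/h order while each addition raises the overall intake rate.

E/h in descending order: sea urchins 52.5, crabs 46.7, mussels 21.8 kJ/min. The optimal diet is the largest prefix of this list for which every included type satisfies E_i/h_i > R on the types above it.
Rate on top 1: 37.55. crabs: 46.7 > 37.55 → include.
Rate on top 2: 39.64. mussels: 21.8 < 39.64 → exclude; stop.
Optimal diet: sea urchins, crabs — 2 of 3 types.

2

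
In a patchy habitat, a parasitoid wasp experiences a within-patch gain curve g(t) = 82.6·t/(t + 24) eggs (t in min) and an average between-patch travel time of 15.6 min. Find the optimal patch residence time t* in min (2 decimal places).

Maximise g(t)/(T+t): set derivative to zero → g'(t)(T+t) = g(t).
g'(t) = 82.6·24/(t + 24)². Setting 82.6·24/(t+24)² = 82.6t/[(t+24)(15.6+t)] gives 24(15.6+t) = t(t+24), so t² = 24×15.6 = 374.4.
t* = √374.4 = 19.35 min.

19.35 min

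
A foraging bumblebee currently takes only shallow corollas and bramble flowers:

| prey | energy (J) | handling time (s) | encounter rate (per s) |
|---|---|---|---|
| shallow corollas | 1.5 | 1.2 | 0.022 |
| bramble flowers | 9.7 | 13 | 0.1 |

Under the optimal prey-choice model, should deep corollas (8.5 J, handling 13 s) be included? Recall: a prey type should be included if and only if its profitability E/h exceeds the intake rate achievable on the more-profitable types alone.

Current rate: (0.022×1.5 + 0.1×9.7)/(1 + 0.022×1.2 + 0.1×13) = 0.4311 J/s.
deep corollas: E/h = 8.5/13 = 0.6538 J/s.
0.6538 > 0.4311, so adding deep corollas raises the average — include it.

Yes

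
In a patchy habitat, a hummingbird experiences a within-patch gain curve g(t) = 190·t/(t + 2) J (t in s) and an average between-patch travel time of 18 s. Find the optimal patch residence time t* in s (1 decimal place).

6.0 s

Optimal t* satisfies g'(t*) = g(t*)/(T + t*).
g'(t) = 190·2/(t + 2)². Setting 190·2/(t+2)² = 190t/[(t+2)(18+t)] gives 2(18+t) = t(t+2), so t² = 2×18 = 36.
t* = √36 = 6 s.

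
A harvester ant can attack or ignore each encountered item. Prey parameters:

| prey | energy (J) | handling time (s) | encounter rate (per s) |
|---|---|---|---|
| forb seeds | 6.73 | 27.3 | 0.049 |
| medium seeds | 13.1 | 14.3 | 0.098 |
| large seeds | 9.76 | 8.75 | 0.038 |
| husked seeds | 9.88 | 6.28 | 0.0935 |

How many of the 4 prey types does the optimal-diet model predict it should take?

3

Profitabilities (E/h, J/s): husked seeds 1.57, large seeds 1.12, medium seeds 0.916, forb seeds 0.247. Add prey in this order while the next type's profitability exceeds the intake rate on those already taken.
Rate on top 1: 0.582. large seeds: 1.12 > 0.582 → include.
Rate on top 2: 0.6744. medium seeds: 0.916 > 0.6744 → include.
Rate on top 3: 0.7764. forb seeds: 0.247 < 0.7764 → exclude; stop.
Optimal diet: husked seeds, large seeds, medium seeds — 3 of 4 types.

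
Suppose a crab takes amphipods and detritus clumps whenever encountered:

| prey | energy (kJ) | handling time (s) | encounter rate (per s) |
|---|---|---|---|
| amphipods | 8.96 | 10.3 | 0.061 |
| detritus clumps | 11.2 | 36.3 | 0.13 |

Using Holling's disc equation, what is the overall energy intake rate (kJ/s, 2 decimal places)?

R = Σλ_iE_i / (1 + Σλ_ih_i)
Numerator: 0.061×8.96 + 0.13×11.2 = 2.003
Denominator: 1 + 0.061×10.3 + 0.13×36.3 = 6.347
R = 2.003/6.347 = 0.3155 kJ/s

0.32 kJ/s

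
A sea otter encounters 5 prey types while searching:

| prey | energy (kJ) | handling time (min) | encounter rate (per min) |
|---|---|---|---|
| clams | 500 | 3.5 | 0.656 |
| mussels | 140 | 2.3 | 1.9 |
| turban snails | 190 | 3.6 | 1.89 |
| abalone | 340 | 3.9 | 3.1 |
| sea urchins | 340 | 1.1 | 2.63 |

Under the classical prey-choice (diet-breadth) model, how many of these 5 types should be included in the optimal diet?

Profitabilities (E/h, kJ/min): sea urchins 309, clams 143, abalone 87.2, mussels 60.9, turban snails 52.8. Add prey in this order while the next type's profitability exceeds the intake rate on those already taken.
Rate on top 1: 229.7. clams: 143 < 229.7 → exclude; stop.
Optimal diet: sea urchins — 1 of 5 types.

1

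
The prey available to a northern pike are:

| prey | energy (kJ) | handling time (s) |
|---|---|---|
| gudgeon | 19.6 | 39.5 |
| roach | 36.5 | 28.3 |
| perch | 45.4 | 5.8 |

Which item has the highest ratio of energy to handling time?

Profitability E/h (kJ/s): gudgeon = 19.6/39.5 = 0.496, roach = 36.5/28.3 = 1.29, perch = 45.4/5.8 = 7.83.
Ranked: perch > roach > gudgeon.

perch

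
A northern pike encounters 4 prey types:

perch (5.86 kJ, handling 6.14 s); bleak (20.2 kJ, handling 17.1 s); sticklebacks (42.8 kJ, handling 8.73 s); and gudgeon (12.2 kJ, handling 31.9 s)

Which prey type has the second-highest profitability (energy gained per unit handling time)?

Profitability E/h (kJ/s): perch = 5.86/6.14 = 0.954, bleak = 20.2/17.1 = 1.18, sticklebacks = 42.8/8.73 = 4.9, gudgeon = 12.2/31.9 = 0.382.
Ranked: sticklebacks > bleak > perch > gudgeon.

bleak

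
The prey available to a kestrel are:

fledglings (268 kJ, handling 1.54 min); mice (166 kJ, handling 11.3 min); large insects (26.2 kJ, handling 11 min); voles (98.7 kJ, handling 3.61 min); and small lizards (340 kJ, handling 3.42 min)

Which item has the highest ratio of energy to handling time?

In descending order of E/h:
fledglings: 268/1.54 = 174 kJ/min
small lizards: 340/3.42 = 99.4 kJ/min
voles: 98.7/3.61 = 27.3 kJ/min
mice: 166/11.3 = 14.7 kJ/min
large insects: 26.2/11 = 2.38 kJ/min

fledglings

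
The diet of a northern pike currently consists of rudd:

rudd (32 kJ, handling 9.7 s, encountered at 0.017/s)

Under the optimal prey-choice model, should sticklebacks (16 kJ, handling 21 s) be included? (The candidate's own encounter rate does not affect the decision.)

Intake rate on the current diet: R = (0.017×32) / (1 + 0.017×9.7) = 0.544/1.165 = 0.467 kJ/s.
Profitability of sticklebacks: 16/21 = 0.7619 kJ/s.
0.7619 > 0.467, so adding sticklebacks raises the average — include it.

Yes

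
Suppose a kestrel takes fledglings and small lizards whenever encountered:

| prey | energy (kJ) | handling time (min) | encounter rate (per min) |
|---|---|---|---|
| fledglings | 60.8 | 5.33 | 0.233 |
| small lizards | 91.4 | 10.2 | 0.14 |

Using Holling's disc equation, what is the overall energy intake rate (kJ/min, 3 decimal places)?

R = (0.233×60.8 + 0.14×91.4) / (1 + 0.233×5.33 + 0.14×10.2) = 26.96/3.67 = 7.347 kJ/min.

7.347 kJ/min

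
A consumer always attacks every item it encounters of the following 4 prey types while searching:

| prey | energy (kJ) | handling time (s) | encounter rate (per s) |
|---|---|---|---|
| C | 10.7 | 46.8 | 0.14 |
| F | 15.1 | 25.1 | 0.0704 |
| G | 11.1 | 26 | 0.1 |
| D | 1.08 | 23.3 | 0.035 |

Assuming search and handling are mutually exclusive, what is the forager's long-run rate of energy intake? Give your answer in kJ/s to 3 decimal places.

R = Σλ_iE_i / (1 + Σλ_ih_i)
Numerator: 0.14×10.7 + 0.0704×15.1 + 0.1×11.1 + 0.035×1.08 = 3.709
Denominator: 1 + 0.14×46.8 + 0.0704×25.1 + 0.1×26 + 0.035×23.3 = 12.73
R = 3.709/12.73 = 0.2912 kJ/s

0.291 kJ/s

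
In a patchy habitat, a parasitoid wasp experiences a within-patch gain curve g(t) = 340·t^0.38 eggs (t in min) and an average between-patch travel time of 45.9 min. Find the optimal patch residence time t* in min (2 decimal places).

28.13 min

Optimal t* satisfies g'(t*) = g(t*)/(T + t*).
g'(t) = 0.38·340·t^-0.62. Setting 0.38·340·t^-0.62 = 340·t^0.38/(45.9+t) gives 0.38(45.9+t) = t, so 0.62·t = 0.38×45.9.
t* = 0.38×45.9/0.62 = 28.13 min.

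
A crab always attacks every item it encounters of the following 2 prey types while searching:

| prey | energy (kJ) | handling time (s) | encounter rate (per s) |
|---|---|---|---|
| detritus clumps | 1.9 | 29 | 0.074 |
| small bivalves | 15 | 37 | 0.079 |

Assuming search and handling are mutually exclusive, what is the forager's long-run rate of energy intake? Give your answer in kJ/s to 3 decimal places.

R = Σλ_iE_i / (1 + Σλ_ih_i)
Numerator: 0.074×1.9 + 0.079×15 = 1.326
Denominator: 1 + 0.074×29 + 0.079×37 = 6.069
R = 1.326/6.069 = 0.2184 kJ/s

0.218 kJ/s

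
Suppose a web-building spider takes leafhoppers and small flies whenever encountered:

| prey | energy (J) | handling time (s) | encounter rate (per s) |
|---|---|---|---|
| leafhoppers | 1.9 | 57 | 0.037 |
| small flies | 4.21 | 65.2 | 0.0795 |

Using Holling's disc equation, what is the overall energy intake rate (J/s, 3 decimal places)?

0.049 J/s

Energy encountered per unit search time: 0.037×1.9 + 0.0795×4.21 = 0.405 J/s.
Handling time per unit search time: 0.037×57 + 0.0795×65.2 = 7.292.
Rate = 0.405/(1 + 7.292) = 0.04884 J/s.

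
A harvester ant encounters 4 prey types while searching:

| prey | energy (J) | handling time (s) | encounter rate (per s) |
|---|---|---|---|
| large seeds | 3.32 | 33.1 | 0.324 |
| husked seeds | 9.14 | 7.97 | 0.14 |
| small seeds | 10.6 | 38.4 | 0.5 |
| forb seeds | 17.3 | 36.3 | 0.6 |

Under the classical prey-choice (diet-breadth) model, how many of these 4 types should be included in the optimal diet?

E/h in descending order: husked seeds 1.15, forb seeds 0.477, small seeds 0.276, large seeds 0.1 J/s. The optimal diet is the largest prefix of this list for which every included type satisfies E_i/h_i > R on the types above it.
Rate on top 1: 0.6048. forb seeds: 0.477 < 0.6048 → exclude; stop.
Optimal diet: husked seeds — 1 of 4 types.

1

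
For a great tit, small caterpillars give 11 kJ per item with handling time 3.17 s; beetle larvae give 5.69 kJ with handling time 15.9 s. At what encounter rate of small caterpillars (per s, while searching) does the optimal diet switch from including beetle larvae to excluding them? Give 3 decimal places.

At the threshold, the rate on small caterpillars alone equals the profitability of beetle larvae: λ·11/(1 + λ·3.17) = 5.69/15.9 = 0.3579.
Rearranging, λ(11 − 0.3579×3.17) = 0.3579, so λ = 0.3579/9.866 = 0.03627 per s.

0.036 per s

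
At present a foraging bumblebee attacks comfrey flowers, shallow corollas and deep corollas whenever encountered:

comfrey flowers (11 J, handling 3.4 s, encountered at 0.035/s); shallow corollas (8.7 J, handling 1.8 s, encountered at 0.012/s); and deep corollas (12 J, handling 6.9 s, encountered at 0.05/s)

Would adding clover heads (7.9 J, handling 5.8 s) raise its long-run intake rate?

Yes

Intake rate on the current diet: R = (0.035×11 + 0.012×8.7 + 0.05×12) / (1 + 0.035×3.4 + 0.012×1.8 + 0.05×6.9) = 1.089/1.486 = 0.7333 J/s.
Profitability of clover heads: 7.9/5.8 = 1.362 J/s.
Since 1.362 > R, including clover heads increases the long-run rate.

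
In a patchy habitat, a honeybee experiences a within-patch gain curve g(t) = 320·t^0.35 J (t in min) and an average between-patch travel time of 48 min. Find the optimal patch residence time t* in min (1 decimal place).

25.8 min

Maximise g(t)/(T+t): set derivative to zero → g'(t)(T+t) = g(t).
g'(t) = 0.35·320·t^-0.65. Setting 0.35·320·t^-0.65 = 320·t^0.35/(48+t) gives 0.35(48+t) = t, so 0.65·t = 0.35×48.
t* = 0.35×48/0.65 = 25.85 min.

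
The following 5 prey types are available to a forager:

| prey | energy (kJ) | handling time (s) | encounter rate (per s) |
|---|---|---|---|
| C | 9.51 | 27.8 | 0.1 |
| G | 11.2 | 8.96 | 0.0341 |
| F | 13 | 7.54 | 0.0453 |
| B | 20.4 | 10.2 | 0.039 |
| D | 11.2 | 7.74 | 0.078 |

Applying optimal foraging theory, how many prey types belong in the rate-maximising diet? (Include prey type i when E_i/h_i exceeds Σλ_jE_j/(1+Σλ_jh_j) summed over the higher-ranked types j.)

4

E/h in descending order: B 2, F 1.72, D 1.45, G 1.25, C 0.342 kJ/s. The optimal diet is the largest prefix of this list for which every included type satisfies E_i/h_i > R on the types above it.
Rate on top 1: 0.5692. F: 1.72 > 0.5692 → include.
Rate on top 2: 0.796. D: 1.45 > 0.796 → include.
Rate on top 3: 0.9637. G: 1.25 > 0.9637 → include.
Rate on top 4: 0.9968. C: 0.342 < 0.9968 → exclude; stop.
Optimal diet: B, F, D, G — 4 of 5 types.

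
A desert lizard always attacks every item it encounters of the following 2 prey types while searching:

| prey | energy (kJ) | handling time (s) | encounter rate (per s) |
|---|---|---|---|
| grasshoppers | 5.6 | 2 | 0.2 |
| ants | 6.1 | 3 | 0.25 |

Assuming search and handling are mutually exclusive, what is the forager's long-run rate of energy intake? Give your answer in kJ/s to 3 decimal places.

R = Σλ_iE_i / (1 + Σλ_ih_i)
Numerator: 0.2×5.6 + 0.25×6.1 = 2.645
Denominator: 1 + 0.2×2 + 0.25×3 = 2.15
R = 2.645/2.15 = 1.23 kJ/s

1.230 kJ/s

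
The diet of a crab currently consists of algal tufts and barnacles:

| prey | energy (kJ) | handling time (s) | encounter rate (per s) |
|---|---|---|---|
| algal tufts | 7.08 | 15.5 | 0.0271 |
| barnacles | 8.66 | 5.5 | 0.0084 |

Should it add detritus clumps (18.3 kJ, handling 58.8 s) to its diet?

Intake rate on the current diet: R = (0.0271×7.08 + 0.0084×8.66) / (1 + 0.0271×15.5 + 0.0084×5.5) = 0.2646/1.466 = 0.1805 kJ/s.
Profitability of detritus clumps: 18.3/58.8 = 0.3112 kJ/s.
0.3112 > 0.1805, so adding detritus clumps raises the average — include it.

Yes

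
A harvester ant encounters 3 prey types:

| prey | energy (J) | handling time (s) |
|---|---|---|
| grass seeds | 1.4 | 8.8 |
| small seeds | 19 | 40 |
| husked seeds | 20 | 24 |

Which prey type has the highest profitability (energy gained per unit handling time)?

Profitability E/h (J/s): grass seeds = 1.4/8.8 = 0.159, small seeds = 19/40 = 0.475, husked seeds = 20/24 = 0.833.
Ranked: husked seeds > small seeds > grass seeds.

husked seeds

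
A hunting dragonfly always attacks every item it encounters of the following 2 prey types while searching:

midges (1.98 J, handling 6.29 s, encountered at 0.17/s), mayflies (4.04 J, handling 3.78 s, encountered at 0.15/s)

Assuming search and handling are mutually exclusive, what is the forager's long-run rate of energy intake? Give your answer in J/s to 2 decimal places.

R = Σλ_iE_i / (1 + Σλ_ih_i)
Numerator: 0.17×1.98 + 0.15×4.04 = 0.9426
Denominator: 1 + 0.17×6.29 + 0.15×3.78 = 2.636
R = 0.9426/2.636 = 0.3575 J/s

0.36 J/s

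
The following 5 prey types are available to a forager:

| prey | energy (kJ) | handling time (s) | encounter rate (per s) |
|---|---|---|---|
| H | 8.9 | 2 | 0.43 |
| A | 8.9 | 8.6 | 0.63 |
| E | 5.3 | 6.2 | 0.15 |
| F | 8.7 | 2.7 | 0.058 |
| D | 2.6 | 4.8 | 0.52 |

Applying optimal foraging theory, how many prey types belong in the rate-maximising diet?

Rank by E/h (kJ/s): H 4.45, F 3.22, A 1.03, E 0.855, D 0.542. Include each in turn until the next type's E/h falls below the running intake rate.
Rate on top 1: 2.058. F: 3.22 > 2.058 → include.
Rate on top 2: 2.148. A: 1.03 < 2.148 → exclude; stop.
Optimal diet: H, F — 2 of 5 types.

2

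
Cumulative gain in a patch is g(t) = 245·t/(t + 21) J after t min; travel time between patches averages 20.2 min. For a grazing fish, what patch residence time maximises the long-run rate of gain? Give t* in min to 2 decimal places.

Maximise g(t)/(T+t): set derivative to zero → g'(t)(T+t) = g(t).
g'(t) = 245·21/(t + 21)². Setting 245·21/(t+21)² = 245t/[(t+21)(20.2+t)] gives 21(20.2+t) = t(t+21), so t² = 21×20.2 = 424.2.
t* = √424.2 = 20.6 min.

20.60 min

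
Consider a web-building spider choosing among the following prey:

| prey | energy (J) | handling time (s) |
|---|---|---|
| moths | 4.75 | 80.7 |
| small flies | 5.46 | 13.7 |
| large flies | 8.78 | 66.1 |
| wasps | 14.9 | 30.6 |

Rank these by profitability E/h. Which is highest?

wasps

Profitability E/h (J/s): moths = 4.75/80.7 = 0.0589, small flies = 5.46/13.7 = 0.399, large flies = 8.78/66.1 = 0.133, wasps = 14.9/30.6 = 0.487.
Ranked: wasps > small flies > large flies > moths.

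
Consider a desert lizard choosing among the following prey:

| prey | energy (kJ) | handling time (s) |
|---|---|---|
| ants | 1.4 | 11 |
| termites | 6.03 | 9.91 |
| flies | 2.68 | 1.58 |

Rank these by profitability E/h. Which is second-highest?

termites

In descending order of E/h:
flies: 2.68/1.58 = 1.7 kJ/s
termites: 6.03/9.91 = 0.608 kJ/s
ants: 1.4/11 = 0.127 kJ/s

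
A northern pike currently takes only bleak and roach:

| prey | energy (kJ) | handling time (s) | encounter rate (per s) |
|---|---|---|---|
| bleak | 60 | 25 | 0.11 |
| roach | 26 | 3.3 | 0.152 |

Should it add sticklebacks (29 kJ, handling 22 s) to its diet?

No

Intake rate on the current diet: R = (0.11×60 + 0.152×26) / (1 + 0.11×25 + 0.152×3.3) = 10.55/4.252 = 2.482 kJ/s.
Profitability of sticklebacks: 29/22 = 1.318 kJ/s.
1.318 < 2.482, so adding sticklebacks would lower the average — exclude it.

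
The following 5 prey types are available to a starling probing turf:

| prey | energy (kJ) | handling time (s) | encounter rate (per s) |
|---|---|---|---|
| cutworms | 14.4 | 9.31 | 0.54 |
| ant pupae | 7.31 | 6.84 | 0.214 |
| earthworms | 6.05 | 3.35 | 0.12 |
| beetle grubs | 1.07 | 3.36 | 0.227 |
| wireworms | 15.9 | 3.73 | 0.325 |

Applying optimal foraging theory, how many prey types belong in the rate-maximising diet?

1

Rank by E/h (kJ/s): wireworms 4.26, earthworms 1.81, cutworms 1.55, ant pupae 1.07, beetle grubs 0.318. Include each in turn until the next type's E/h falls below the running intake rate.
Rate on top 1: 2.336. earthworms: 1.81 < 2.336 → exclude; stop.
Optimal diet: wireworms — 1 of 5 types.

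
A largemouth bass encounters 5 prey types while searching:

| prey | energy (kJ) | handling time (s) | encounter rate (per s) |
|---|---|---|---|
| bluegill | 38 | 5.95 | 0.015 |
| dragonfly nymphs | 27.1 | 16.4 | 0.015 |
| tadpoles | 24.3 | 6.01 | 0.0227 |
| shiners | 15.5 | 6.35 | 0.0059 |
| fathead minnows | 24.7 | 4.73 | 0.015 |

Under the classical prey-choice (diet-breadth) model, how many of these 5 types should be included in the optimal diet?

5

E/h in descending order: bluegill 6.39, fathead minnows 5.22, tadpoles 4.04, shiners 2.44, dragonfly nymphs 1.65 kJ/s. The optimal diet is the largest prefix of this list for which every included type satisfies E_i/h_i > R on the types above it.
Rate on top 1: 0.5233. fathead minnows: 5.22 > 0.5233 → include.
Rate on top 2: 0.8106. tadpoles: 4.04 > 0.8106 → include.
Rate on top 3: 1.151. shiners: 2.44 > 1.151 → include.
Rate on top 4: 1.187. dragonfly nymphs: 1.65 > 1.187 → include.
Optimal diet: bluegill, fathead minnows, tadpoles, shiners, dragonfly nymphs — 5 of 5 types.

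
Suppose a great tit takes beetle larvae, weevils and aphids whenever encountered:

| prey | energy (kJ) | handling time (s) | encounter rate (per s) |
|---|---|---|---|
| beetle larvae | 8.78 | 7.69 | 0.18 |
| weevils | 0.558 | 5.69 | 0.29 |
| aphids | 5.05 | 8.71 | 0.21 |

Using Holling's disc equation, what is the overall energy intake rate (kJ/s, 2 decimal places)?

0.48 kJ/s

Energy encountered per unit search time: 0.18×8.78 + 0.29×0.558 + 0.21×5.05 = 2.803 kJ/s.
Handling time per unit search time: 0.18×7.69 + 0.29×5.69 + 0.21×8.71 = 4.863.
Rate = 2.803/(1 + 4.863) = 0.478 kJ/s.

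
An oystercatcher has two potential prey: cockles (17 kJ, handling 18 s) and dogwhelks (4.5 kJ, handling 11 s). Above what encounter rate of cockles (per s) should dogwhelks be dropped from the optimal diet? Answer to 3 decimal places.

At the threshold, the rate on cockles alone equals the profitability of dogwhelks: λ·17/(1 + λ·18) = 4.5/11 = 0.4091.
Rearranging, λ(17 − 0.4091×18) = 0.4091, so λ = 0.4091/9.636 = 0.04245 per s.

0.042 per s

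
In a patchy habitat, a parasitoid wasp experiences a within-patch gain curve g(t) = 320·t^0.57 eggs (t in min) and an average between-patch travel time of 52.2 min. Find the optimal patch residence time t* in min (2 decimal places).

By the marginal value theorem, leave when the instantaneous gain rate g'(t) equals the habitat-wide average g(t)/(T + t).
g'(t) = 0.57·320·t^-0.43. Setting 0.57·320·t^-0.43 = 320·t^0.57/(52.2+t) gives 0.57(52.2+t) = t, so 0.43·t = 0.57×52.2.
t* = 0.57×52.2/0.43 = 69.2 min.

69.20 min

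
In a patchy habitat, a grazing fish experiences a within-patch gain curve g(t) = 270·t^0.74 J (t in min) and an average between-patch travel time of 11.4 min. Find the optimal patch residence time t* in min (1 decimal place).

Maximise g(t)/(T+t): set derivative to zero → g'(t)(T+t) = g(t).
g'(t) = 0.74·270·t^-0.26. Setting 0.74·270·t^-0.26 = 270·t^0.74/(11.4+t) gives 0.74(11.4+t) = t, so 0.26·t = 0.74×11.4.
t* = 0.74×11.4/0.26 = 32.45 min.

32.4 min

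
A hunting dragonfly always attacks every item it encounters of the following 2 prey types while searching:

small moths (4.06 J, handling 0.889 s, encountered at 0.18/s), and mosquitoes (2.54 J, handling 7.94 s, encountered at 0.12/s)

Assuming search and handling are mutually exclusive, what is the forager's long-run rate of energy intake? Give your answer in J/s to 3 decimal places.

0.490 J/s

R = Σλ_iE_i / (1 + Σλ_ih_i)
Numerator: 0.18×4.06 + 0.12×2.54 = 1.036
Denominator: 1 + 0.18×0.889 + 0.12×7.94 = 2.113
R = 1.036/2.113 = 0.4902 J/s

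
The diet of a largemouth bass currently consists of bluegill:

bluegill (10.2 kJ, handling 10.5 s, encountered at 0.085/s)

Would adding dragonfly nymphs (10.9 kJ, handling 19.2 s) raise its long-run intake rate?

On bluegill alone, R = ΣλE/(1+Σλh) = 0.867/1.893 = 0.4581 kJ/s.
dragonfly nymphs: E/h = 10.9/19.2 = 0.5677 kJ/s.
Since 0.5677 > R, including dragonfly nymphs increases the long-run rate.

Yes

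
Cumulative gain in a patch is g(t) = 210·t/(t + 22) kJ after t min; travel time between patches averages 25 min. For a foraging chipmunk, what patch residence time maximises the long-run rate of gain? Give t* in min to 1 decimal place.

23.5 min

Maximise g(t)/(T+t): set derivative to zero → g'(t)(T+t) = g(t).
g'(t) = 210·22/(t + 22)². Setting 210·22/(t+22)² = 210t/[(t+22)(25+t)] gives 22(25+t) = t(t+22), so t² = 22×25 = 550.
t* = √550 = 23.45 min.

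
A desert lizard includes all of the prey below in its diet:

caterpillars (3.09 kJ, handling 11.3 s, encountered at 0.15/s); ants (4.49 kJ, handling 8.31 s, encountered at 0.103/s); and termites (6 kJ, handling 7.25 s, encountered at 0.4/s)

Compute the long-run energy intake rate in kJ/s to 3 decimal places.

R = Σλ_iE_i / (1 + Σλ_ih_i)
Numerator: 0.15×3.09 + 0.103×4.49 + 0.4×6 = 3.326
Denominator: 1 + 0.15×11.3 + 0.103×8.31 + 0.4×7.25 = 6.451
R = 3.326/6.451 = 0.5156 kJ/s

0.516 kJ/s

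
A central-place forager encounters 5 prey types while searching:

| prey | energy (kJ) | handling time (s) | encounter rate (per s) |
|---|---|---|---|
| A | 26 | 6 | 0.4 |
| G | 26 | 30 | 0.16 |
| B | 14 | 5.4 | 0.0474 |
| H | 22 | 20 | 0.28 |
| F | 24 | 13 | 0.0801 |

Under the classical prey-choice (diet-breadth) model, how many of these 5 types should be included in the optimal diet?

E/h in descending order: A 4.33, B 2.59, F 1.85, H 1.1, G 0.867 kJ/s. The optimal diet is the largest prefix of this list for which every included type satisfies E_i/h_i > R on the types above it.
Rate on top 1: 3.059. B: 2.59 < 3.059 → exclude; stop.
Optimal diet: A — 1 of 5 types.

1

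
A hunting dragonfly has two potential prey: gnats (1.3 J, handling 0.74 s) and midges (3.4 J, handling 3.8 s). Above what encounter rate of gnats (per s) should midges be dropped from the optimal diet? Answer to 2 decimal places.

Drop midges once their profitability E₂/h₂ falls below the rate achievable on gnats alone: E₂/h₂ = λE₁/(1 + λh₁).
Solve for λ: λE₁h₂ = E₂(1 + λh₁) → λ(E₁h₂ − E₂h₁) = E₂ → λ = E₂/(E₁h₂ − E₂h₁).
λ = 3.4/(1.3×3.8 − 3.4×0.74) = 3.4/2.424 = 1.403 per s.

1.40 per s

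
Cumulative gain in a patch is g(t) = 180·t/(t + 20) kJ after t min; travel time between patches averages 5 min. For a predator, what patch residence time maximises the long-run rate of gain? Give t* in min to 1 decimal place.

10.0 min

Maximise g(t)/(T+t): set derivative to zero → g'(t)(T+t) = g(t).
g'(t) = 180·20/(t + 20)². Setting 180·20/(t+20)² = 180t/[(t+20)(5+t)] gives 20(5+t) = t(t+20), so t² = 20×5 = 100.
t* = √100 = 10 min.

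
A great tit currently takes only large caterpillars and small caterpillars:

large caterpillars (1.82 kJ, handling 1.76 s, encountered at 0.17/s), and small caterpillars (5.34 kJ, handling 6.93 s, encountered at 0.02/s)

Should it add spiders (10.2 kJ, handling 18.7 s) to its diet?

Current rate: (0.17×1.82 + 0.02×5.34)/(1 + 0.17×1.76 + 0.02×6.93) = 0.2895 kJ/s.
Profitability of spiders: 10.2/18.7 = 0.5455 kJ/s.
0.5455 > 0.2895, so adding spiders raises the average — include it.

Yes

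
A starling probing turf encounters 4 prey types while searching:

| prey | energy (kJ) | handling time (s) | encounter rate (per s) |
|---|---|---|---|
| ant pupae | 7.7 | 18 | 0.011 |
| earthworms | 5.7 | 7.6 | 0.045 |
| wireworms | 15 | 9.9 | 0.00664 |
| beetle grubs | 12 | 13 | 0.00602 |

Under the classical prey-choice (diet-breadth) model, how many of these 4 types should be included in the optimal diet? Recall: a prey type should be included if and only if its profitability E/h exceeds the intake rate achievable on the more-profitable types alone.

Rank by E/h (kJ/s): wireworms 1.52, beetle grubs 0.923, earthworms 0.75, ant pupae 0.428. Include each in turn until the next type's E/h falls below the running intake rate.
Rate on top 1: 0.09346. beetle grubs: 0.923 > 0.09346 → include.
Rate on top 2: 0.1502. earthworms: 0.75 > 0.1502 → include.
Rate on top 3: 0.2883. ant pupae: 0.428 > 0.2883 → include.
Optimal diet: wireworms, beetle grubs, earthworms, ant pupae — 4 of 4 types.

4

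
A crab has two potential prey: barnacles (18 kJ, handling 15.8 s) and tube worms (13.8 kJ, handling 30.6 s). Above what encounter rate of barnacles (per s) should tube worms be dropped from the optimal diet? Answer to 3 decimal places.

At the threshold, the rate on barnacles alone equals the profitability of tube worms: λ·18/(1 + λ·15.8) = 13.8/30.6 = 0.451.
Rearranging, λ(18 − 0.451×15.8) = 0.451, so λ = 0.451/10.87 = 0.04147 per s.

0.041 per s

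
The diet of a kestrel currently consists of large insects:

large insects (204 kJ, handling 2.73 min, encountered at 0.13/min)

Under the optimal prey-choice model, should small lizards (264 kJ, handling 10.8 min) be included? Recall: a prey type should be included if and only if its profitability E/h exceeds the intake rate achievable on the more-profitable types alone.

Current rate: (0.13×204)/(1 + 0.13×2.73) = 19.57 kJ/min.
small lizards: E/h = 264/10.8 = 24.44 kJ/min.
24.44 > 19.57, so adding small lizards raises the average — include it.

Yes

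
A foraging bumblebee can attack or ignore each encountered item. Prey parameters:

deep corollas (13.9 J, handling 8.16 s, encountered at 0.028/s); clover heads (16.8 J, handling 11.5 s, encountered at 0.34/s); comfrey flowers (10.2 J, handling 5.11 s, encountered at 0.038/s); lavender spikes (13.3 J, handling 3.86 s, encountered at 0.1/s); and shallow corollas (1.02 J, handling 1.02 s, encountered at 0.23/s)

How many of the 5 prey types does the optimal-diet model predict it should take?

E/h in descending order: lavender spikes 3.45, comfrey flowers 2, deep corollas 1.7, clover heads 1.46, shallow corollas 1 J/s. The optimal diet is the largest prefix of this list for which every included type satisfies E_i/h_i > R on the types above it.
Rate on top 1: 0.9596. comfrey flowers: 2 > 0.9596 → include.
Rate on top 2: 1.087. deep corollas: 1.7 > 1.087 → include.
Rate on top 3: 1.165. clover heads: 1.46 > 1.165 → include.
Rate on top 4: 1.367. shallow corollas: 1 < 1.367 → exclude; stop.
Optimal diet: lavender spikes, comfrey flowers, deep corollas, clover heads — 4 of 5 types.

4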